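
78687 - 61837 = 16850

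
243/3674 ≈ 0.0661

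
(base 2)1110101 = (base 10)117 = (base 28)45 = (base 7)225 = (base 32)3l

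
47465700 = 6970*6810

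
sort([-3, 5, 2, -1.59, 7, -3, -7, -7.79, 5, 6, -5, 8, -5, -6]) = [-7.79, -7, -6, -5, -5, -3, -3, -1.59, 2, 5, 5, 6, 7, 8]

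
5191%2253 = 685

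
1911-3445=-1534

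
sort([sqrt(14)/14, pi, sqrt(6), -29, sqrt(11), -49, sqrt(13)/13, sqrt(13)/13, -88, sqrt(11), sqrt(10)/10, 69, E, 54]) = [-88, -49, -29, sqrt(14)/14, sqrt(13)/13, sqrt(13)/13, sqrt(10)/10, sqrt(6), E, pi, sqrt(11), sqrt(11), 54, 69]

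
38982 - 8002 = 30980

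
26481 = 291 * 91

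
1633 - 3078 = -1445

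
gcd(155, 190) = 5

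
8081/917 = 8 + 745/917 ≈ 8.81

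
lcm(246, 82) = 246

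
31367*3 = 94101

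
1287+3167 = 4454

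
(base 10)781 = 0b1100001101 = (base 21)1g4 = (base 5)11111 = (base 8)1415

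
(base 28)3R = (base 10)111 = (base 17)69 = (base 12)93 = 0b1101111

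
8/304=1/38 ≈ 0.0263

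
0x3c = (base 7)114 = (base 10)60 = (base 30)20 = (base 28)24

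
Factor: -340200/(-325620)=2^1 * 5^1 * 7^1 * 67^(-1)=70/67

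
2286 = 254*9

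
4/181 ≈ 0.0221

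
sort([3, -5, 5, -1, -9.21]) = [-9.21, -5, -1, 3, 5]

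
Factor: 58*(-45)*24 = -1*2^4*3^3*5^1*29^1 = -62640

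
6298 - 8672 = -2374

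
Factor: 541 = 541^1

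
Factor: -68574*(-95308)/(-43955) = -1*2^3*3^1*5^(-1)*11^1*59^(-1)*149^(-1)*1039^1*23827^1 = -6535650792/43955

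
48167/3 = 16055+2/3 ≈ 16055.67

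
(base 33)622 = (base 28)8bm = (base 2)1100111001010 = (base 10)6602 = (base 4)1213022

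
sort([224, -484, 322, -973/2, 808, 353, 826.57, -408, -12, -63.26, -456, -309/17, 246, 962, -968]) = [-968, -973/2, -484, -456, -408, -63.26, -309/17, -12, 224, 246, 322, 353, 808, 826.57, 962]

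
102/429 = 34/143 ≈ 0.238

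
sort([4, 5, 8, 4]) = [4, 4, 5, 8]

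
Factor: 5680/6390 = 2^3 * 3^(-2) = 8/9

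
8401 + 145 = 8546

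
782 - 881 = -99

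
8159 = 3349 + 4810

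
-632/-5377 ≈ 0.118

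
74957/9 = 8328 + 5/9 ≈ 8328.56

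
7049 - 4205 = 2844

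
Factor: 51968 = 2^8*7^1*29^1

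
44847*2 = 89694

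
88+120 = 208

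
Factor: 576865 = 5^1 * 113^1 * 1021^1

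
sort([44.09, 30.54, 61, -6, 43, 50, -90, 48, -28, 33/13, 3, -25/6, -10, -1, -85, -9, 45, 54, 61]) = [-90, -85, -28, -10, -9, -6, -25/6, -1, 33/13, 3, 30.54, 43, 44.09, 45, 48, 50, 54, 61, 61]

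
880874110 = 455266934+425607176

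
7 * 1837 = 12859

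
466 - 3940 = -3474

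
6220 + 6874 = 13094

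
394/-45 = -8-34/45 ≈ -8.76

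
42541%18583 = 5375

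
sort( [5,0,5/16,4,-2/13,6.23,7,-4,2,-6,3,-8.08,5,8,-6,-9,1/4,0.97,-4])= [-9,-8.08,-6,-6,-4,-4,-2/13,0,1/4,5/16,0.97,2,3,4,5,5,6.23,7,8]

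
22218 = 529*42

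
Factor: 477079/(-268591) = -1*29^1*41^(-1)*6551^(-1)*16451^1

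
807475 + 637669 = 1445144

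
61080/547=111 + 363/547 ≈ 111.66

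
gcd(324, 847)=1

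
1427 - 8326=-6899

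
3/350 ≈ 0.00857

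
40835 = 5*8167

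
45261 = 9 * 5029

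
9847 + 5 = 9852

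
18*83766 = 1507788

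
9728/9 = 1080 + 8/9 ≈ 1080.89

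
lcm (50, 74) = 1850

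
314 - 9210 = -8896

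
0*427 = 0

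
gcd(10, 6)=2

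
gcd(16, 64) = 16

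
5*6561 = 32805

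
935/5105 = 187/1021 ≈ 0.183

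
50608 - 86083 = -35475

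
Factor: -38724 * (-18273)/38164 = 3^2 * 29^(-1) * 47^(-1) * 461^1 * 6091^1 = 25271559/1363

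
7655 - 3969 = 3686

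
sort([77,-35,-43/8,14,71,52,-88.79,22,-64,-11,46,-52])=[-88.79,-64,-52,-35,-11,-43/8,14,22,46,52,71,77]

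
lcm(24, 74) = 888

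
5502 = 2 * 2751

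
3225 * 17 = 54825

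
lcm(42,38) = 798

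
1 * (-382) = -382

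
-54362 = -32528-21834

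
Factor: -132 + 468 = 2^4 * 3^1 * 7^1 = 336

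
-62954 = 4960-67914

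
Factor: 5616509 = 101^1*55609^1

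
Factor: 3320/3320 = 1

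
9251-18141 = -8890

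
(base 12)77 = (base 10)91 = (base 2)1011011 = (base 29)34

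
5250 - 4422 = 828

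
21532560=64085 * 336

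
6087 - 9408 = -3321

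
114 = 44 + 70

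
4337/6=722+5/6 ≈ 722.83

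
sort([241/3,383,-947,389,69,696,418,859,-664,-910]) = [-947,-910,-664,69,241/3,383,389,418,696,859]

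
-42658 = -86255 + 43597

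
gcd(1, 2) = 1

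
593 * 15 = 8895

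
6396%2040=276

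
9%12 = 9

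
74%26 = 22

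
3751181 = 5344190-1593009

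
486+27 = 513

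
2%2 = 0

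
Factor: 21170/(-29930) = -1*29^1*41^(-1) = -29/41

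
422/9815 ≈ 0.0430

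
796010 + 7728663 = 8524673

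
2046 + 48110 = 50156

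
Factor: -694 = -1*2^1*347^1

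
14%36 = 14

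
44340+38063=82403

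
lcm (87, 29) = 87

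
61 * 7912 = 482632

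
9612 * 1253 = 12043836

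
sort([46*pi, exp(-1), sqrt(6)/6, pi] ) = [exp(-1), sqrt(6)/6, pi, 46*pi] 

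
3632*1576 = 5724032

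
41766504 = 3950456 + 37816048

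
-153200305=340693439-493893744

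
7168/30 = 238+14/15≈238.93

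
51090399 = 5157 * 9907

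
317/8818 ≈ 0.0359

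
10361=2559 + 7802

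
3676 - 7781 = -4105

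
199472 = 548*364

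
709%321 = 67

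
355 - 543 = -188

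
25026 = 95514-70488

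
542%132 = 14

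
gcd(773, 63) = 1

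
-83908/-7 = 11986 + 6/7 ≈ 11986.86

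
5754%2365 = 1024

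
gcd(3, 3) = 3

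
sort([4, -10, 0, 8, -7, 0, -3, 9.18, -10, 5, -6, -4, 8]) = [-10, -10, -7, -6, -4, -3, 0, 0, 4, 5, 8, 8, 9.18]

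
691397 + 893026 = 1584423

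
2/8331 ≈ 0.000240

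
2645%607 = 217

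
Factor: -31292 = -1*2^2*7823^1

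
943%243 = 214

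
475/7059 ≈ 0.0673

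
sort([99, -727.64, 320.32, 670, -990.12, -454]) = [-990.12, -727.64, -454, 99, 320.32, 670]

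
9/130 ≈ 0.0692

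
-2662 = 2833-5495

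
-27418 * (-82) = 2248276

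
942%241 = 219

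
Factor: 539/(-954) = -1*2^(-1)*3^(-2)*7^2*11^1*53^(-1)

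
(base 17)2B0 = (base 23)1A6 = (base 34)MH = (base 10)765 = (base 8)1375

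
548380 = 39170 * 14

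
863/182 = 4 + 135/182 ≈ 4.74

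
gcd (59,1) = 1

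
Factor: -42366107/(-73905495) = 3^(-1)*5^(-1)*7^1*673^(-1)*7321^(-1)*6052301^1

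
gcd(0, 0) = 0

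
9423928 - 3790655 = 5633273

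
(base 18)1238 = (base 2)1100110001110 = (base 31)6p1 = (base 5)202132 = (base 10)6542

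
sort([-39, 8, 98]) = [-39, 8, 98]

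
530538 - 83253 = 447285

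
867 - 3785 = -2918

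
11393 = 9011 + 2382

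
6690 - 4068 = 2622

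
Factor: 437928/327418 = 2^2*3^1*7^(-2)*13^(-1)*71^1 = 852/637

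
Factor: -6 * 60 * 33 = -1 * 2^3 * 3^3 * 5^1 * 11^1 = -11880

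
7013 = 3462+3551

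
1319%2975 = 1319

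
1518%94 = 14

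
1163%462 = 239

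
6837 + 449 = 7286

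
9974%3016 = 926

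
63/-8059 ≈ -0.00782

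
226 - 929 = -703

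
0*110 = 0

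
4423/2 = 2211 + 1/2 = 2211.50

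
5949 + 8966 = 14915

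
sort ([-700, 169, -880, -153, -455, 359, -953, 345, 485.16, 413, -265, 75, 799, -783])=[-953, -880, -783, -700, -455, -265, -153, 75, 169, 345, 359, 413, 485.16, 799]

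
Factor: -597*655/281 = -1*3^1*5^1*131^1*199^1*281^(-1) = -391035/281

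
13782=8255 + 5527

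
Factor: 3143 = 7^1*449^1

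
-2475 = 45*(-55)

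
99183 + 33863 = 133046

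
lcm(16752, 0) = 0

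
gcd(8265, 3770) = 145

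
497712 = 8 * 62214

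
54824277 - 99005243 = -44180966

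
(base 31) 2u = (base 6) 232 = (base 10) 92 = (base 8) 134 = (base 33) 2q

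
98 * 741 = 72618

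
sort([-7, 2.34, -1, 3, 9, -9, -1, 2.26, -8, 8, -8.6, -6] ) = [-9, -8.6, -8, -7, -6, -1, -1, 2.26, 2.34, 3, 8, 9] 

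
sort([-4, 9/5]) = [-4, 9/5]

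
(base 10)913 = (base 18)2ed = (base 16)391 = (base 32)sh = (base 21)21a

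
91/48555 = 7/3735 ≈ 0.00187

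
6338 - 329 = 6009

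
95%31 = 2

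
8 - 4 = 4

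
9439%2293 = 267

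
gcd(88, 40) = 8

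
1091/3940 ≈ 0.277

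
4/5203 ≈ 0.000769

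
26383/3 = 8794+1/3 ≈ 8794.33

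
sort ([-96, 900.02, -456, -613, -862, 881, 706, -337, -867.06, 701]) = [-867.06, -862, -613, -456, -337, -96, 701, 706, 881, 900.02]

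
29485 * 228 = 6722580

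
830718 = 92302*9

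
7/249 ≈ 0.0281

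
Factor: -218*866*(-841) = 2^2*29^2*109^1*433^1 = 158770708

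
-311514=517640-829154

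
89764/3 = 29921+1/3 ≈ 29921.33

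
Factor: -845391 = -1*3^1*281797^1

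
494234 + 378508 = 872742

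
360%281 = 79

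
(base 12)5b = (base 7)131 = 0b1000111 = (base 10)71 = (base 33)25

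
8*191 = 1528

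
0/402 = 0 = 0.00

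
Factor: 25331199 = 3^1*19^1*37^1*12011^1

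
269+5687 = 5956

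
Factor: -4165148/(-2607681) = 2^2*3^(-1)*13^1*17^(-1)*173^1*463^1*51131^(-1)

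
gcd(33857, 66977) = 1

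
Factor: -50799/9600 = -1*2^(-7)*5^(-2)*7^1*41^1*59^1 = -16933/3200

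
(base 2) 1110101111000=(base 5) 220134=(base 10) 7544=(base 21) h25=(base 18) 1552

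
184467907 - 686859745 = -502391838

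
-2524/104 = -24 - 7/26 ≈ -24.27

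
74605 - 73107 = 1498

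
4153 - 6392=-2239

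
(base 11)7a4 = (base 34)s9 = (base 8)1701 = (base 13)58c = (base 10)961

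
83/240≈0.346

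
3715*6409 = 23809435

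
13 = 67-54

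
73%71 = 2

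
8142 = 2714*3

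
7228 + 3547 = 10775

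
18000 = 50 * 360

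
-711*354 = -251694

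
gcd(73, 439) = 1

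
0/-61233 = 0 = 0.00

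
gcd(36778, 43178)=2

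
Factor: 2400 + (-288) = 2^6 * 3^1 * 11^1 = 2112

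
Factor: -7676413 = -1*311^1*24683^1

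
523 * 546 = 285558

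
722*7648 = 5521856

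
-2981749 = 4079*(-731)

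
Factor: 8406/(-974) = -1*3^2*467^1*487^(-1) = -4203/487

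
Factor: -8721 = -1*3^3*17^1*19^1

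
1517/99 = 15 + 32/99≈15.32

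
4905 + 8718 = 13623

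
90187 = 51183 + 39004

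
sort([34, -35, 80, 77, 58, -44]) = [-44, -35, 34, 58, 77, 80]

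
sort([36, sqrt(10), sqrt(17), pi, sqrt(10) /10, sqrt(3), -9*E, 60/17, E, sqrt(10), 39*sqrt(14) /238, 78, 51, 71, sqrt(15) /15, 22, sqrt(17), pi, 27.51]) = [-9*E, sqrt(15) /15, sqrt(10) /10, 39*sqrt(14) /238, sqrt(3), E, pi, pi, sqrt(10), sqrt(10), 60/17, sqrt(17), sqrt(17), 22, 27.51, 36, 51, 71, 78]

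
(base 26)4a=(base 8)162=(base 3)11020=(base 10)114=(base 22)54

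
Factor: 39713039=39713039^1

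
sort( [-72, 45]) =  [-72, 45]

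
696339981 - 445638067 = 250701914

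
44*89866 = 3954104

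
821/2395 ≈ 0.343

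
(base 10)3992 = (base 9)5425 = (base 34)3fe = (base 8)7630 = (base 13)1a81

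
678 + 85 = 763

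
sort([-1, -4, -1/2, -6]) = [-6, -4, -1, -1/2]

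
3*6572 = 19716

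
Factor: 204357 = 3^1*17^1*4007^1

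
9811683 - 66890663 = -57078980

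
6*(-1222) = -7332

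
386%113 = 47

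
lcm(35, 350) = 350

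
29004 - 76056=-47052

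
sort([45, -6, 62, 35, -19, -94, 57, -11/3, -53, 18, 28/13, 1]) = [-94, -53, -19, -6, -11/3, 1, 28/13, 18, 35, 45, 57, 62]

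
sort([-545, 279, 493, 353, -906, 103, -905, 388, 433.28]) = [-906, -905, -545, 103, 279, 353, 388, 433.28, 493]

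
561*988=554268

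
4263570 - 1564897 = 2698673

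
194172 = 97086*2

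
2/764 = 1/382 ≈ 0.00262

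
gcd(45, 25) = 5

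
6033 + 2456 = 8489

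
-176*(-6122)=1077472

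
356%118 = 2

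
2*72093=144186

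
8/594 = 4/297 ≈ 0.0135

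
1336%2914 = 1336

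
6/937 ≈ 0.00640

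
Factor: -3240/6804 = -1 * 2^1 * 3^(-1) * 5^1 * 7^(-1) = -10/21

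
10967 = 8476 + 2491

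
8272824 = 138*59948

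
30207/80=377+47/80 ≈ 377.59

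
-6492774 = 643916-7136690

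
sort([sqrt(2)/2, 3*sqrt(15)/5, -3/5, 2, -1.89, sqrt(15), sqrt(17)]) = [-1.89, -3/5, sqrt(2)/2, 2, 3*sqrt(15)/5, sqrt(15), sqrt(17)]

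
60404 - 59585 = 819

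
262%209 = 53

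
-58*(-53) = 3074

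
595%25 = 20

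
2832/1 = 2832 = 2832.00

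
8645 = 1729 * 5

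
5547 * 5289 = 29338083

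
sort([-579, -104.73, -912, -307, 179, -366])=[-912, -579, -366, -307, -104.73, 179]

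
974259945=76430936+897829009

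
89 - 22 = 67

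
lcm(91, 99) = 9009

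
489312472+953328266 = 1442640738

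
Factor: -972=-1*2^2*3^5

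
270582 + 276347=546929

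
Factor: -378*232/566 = -1*2^3*3^3*7^1*29^1*283^(-1) = -43848/283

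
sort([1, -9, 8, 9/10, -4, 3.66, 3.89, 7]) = [-9, -4, 9/10, 1, 3.66, 3.89, 7, 8]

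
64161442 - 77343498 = -13182056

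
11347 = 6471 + 4876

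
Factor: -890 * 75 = -1 * 2^1 * 3^1 * 5^3 * 89^1 = -66750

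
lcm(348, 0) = 0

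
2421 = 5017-2596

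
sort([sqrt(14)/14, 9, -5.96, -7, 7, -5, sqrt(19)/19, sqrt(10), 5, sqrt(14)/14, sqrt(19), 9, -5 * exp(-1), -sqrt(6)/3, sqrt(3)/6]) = [-7, -5.96, -5, -5 * exp(-1), -sqrt(6)/3, sqrt(19)/19, sqrt(14)/14, sqrt(14)/14, sqrt(3)/6, sqrt(10), sqrt(19), 5, 7, 9, 9]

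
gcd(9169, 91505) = 1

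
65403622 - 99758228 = -34354606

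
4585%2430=2155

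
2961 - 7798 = -4837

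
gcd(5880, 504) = 168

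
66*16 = 1056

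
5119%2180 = 759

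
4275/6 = 712 + 1/2 = 712.50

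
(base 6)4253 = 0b1111001001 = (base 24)1g9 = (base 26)1b7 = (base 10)969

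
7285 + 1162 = 8447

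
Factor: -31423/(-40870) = 2^(-1)*5^(-1)*7^1*61^(-1)*67^1 = 469/610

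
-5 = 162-167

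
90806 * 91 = 8263346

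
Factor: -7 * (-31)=7^1 * 31^1=217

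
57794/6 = 9632 + 1/3 ≈ 9632.33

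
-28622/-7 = 4088+6/7 ≈ 4088.86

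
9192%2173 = 500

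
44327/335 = 132 + 107/335 ≈ 132.32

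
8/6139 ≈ 0.00130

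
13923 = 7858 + 6065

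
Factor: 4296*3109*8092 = 2^5*3^1*7^1*17^2*179^1*3109^1 = 108078888288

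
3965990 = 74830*53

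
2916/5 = 583 + 1/5 = 583.20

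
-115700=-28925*4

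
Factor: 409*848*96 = 2^9*3^1*53^1*409^1 = 33295872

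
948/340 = 2 + 67/85 ≈ 2.79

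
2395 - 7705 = -5310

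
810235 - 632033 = 178202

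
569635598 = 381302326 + 188333272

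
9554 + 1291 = 10845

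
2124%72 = 36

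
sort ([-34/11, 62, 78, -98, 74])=[-98, -34/11, 62, 74, 78]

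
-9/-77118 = 3/25706 ≈ 0.000117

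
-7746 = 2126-9872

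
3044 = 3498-454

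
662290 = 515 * 1286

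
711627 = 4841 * 147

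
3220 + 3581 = 6801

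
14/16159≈0.000866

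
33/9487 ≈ 0.00348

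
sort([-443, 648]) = [-443, 648]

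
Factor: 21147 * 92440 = 2^3 * 3^1 * 5^1 * 7^1 * 19^1 * 53^1 * 2311^1 = 1954828680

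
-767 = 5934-6701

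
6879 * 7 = 48153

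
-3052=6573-9625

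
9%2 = 1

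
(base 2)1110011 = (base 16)73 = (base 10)115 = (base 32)3j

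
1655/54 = 30 + 35/54 ≈ 30.65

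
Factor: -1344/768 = -1 * 2^(-2) * 7^1 = -7/4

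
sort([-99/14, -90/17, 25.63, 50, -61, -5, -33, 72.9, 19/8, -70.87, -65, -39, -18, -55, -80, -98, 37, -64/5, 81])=[-98, -80, -70.87, -65, -61, -55, -39, -33, -18, -64/5, -99/14, -90/17, -5, 19/8, 25.63, 37, 50, 72.9, 81]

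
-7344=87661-95005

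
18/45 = 2/5 = 0.40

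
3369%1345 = 679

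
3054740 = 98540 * 31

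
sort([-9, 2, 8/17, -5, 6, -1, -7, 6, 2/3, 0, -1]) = [-9, -7, -5, -1, -1, 0, 8/17, 2/3, 2, 6, 6]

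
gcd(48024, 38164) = 116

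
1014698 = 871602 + 143096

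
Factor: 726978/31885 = 2^1*3^1*5^(-1)*19^1 = 114/5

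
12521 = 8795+3726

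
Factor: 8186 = 2^1 * 4093^1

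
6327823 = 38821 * 163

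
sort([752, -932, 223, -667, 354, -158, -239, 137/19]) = [-932, -667, -239, -158, 137/19, 223, 354, 752]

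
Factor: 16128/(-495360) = -1*5^(-1)*7^1*43^(-1) = -7/215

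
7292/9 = 810 + 2/9 ≈ 810.22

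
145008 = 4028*36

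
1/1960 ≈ 0.000510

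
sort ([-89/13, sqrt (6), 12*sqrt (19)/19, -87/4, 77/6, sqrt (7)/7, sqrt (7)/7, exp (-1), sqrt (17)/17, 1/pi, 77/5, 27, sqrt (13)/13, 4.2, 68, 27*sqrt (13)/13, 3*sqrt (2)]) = [-87/4, -89/13, sqrt (17)/17, sqrt (13)/13, 1/pi, exp (-1), sqrt (7)/7, sqrt (7)/7, sqrt (6), 12*sqrt (19)/19, 4.2, 3*sqrt (2), 27*sqrt (13)/13, 77/6, 77/5, 27, 68]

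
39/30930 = 13/10310 ≈ 0.00126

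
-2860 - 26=-2886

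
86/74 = 1 + 6/37 ≈ 1.16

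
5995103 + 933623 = 6928726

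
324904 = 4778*68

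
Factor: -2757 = -1 * 3^1 * 919^1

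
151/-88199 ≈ -0.00171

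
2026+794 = 2820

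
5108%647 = 579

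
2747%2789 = 2747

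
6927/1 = 6927 = 6927.00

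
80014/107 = 747+85/107 ≈ 747.79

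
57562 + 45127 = 102689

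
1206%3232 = 1206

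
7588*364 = 2762032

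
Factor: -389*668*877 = -1*2^2*167^1*389^1*877^1 = -227890204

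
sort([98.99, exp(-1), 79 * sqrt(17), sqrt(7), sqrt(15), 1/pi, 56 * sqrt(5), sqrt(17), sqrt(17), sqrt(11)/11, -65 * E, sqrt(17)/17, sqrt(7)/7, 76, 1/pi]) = [-65 * E, sqrt(17)/17, sqrt(11)/11, 1/pi, 1/pi, exp(-1), sqrt(7)/7, sqrt(7), sqrt(15), sqrt(17), sqrt(17), 76, 98.99, 56 * sqrt(5), 79 * sqrt(17)]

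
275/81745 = 55/16349 ≈ 0.00336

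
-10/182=-5/91≈-0.0549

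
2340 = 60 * 39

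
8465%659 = 557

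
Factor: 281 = 281^1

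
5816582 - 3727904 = 2088678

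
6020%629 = 359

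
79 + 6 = 85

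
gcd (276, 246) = 6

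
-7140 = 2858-9998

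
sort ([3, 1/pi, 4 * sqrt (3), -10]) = [-10, 1/pi, 3, 4 * sqrt (3)]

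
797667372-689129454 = 108537918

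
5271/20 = 263 + 11/20 = 263.55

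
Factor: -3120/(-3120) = 1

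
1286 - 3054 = -1768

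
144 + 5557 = 5701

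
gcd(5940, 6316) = 4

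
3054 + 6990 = 10044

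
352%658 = 352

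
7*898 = 6286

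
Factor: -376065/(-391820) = 2^(-2) * 3^2 * 11^(-1) * 13^(-1) * 61^1 = 549/572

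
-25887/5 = -5177-2/5 = -5177.40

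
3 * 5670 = 17010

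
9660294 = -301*(-32094)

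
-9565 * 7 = -66955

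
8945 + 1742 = 10687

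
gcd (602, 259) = 7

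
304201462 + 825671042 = 1129872504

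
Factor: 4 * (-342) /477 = -1 * 2^3 * 19^1 * 53^(-1) = -152/53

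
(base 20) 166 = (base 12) 37a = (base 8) 1016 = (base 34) fg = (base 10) 526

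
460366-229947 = 230419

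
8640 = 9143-503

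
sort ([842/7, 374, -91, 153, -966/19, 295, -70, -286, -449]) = [-449, -286, -91, -70, -966/19, 842/7, 153, 295, 374]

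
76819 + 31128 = 107947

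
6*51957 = 311742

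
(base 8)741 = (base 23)kl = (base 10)481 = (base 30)g1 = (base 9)584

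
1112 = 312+800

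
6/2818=3/1409 ≈ 0.00213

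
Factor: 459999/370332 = 2^(-2)*127^(-1)*631^1 = 631/508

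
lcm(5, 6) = 30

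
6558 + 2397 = 8955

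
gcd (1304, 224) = 8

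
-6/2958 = -1/493 ≈ -0.00203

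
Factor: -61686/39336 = -1 * 2^(-2) * 3^1 * 11^(-1) * 23^1 = -69/44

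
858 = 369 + 489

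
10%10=0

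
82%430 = 82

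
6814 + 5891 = 12705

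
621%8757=621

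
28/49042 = 2/3503 ≈ 0.000571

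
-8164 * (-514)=4196296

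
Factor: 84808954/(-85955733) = -1 * 2^1 * 3^(-2) * 17^1 * 443^(-1) * 21559^(-1) * 2494381^1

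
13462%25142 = 13462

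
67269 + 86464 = 153733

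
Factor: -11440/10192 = -1 * 5^1 * 7^(-2) * 11^1 = -55/49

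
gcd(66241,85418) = 1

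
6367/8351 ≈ 0.762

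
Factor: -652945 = -1*5^1*130589^1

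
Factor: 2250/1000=2^(-2) * 3^2=9/4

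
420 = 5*84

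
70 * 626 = 43820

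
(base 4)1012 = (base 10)70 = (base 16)46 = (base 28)2e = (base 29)2c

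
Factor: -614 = -1*2^1*307^1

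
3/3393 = 1/1131 ≈ 0.000884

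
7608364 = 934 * 8146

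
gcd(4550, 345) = 5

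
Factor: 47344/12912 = 3^(-1)*11^1 = 11/3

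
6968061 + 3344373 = 10312434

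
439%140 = 19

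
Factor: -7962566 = -1*2^1*449^1*8867^1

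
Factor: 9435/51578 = 2^(-1)*3^1*5^1*41^(-1) = 15/82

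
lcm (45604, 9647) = 501644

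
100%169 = 100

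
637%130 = 117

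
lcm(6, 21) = 42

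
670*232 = 155440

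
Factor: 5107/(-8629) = -1*5107^1*8629^(-1)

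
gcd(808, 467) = 1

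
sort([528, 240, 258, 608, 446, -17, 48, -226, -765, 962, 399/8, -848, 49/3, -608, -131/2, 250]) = [-848, -765, -608, -226, -131/2, -17, 49/3, 48, 399/8, 240, 250, 258, 446, 528, 608, 962]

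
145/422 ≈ 0.344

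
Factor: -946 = -1*2^1*11^1*43^1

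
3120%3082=38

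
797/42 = 18 + 41/42 ≈ 18.98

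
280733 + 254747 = 535480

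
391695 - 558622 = -166927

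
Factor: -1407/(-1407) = 1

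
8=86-78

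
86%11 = 9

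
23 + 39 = 62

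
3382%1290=802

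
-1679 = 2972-4651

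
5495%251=224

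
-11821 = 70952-82773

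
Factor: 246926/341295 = 2^1 * 3^(-1) * 5^(-1) * 61^(-1) * 331^1 = 662/915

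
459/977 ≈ 0.470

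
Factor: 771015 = 3^1 * 5^1 * 7^2 * 1049^1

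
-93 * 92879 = -8637747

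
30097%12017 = 6063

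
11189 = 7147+4042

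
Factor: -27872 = -1 * 2^5 * 13^1 * 67^1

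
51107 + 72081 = 123188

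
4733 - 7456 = -2723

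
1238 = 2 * 619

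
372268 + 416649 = 788917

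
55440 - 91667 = -36227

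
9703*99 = 960597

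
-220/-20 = 11 = 11.00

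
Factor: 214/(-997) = -1*2^1*107^1*997^(-1)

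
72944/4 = 18236 = 18236.00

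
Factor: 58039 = 127^1*457^1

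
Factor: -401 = -1*401^1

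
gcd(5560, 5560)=5560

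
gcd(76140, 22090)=470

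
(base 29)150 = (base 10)986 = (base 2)1111011010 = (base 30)12q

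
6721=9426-2705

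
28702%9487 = 241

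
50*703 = 35150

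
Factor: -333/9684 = -1*2^(-2)*37^1*269^(-1) = -37/1076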